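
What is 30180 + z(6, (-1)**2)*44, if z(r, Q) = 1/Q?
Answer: 30224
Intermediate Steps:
30180 + z(6, (-1)**2)*44 = 30180 + 44/(-1)**2 = 30180 + 44/1 = 30180 + 1*44 = 30180 + 44 = 30224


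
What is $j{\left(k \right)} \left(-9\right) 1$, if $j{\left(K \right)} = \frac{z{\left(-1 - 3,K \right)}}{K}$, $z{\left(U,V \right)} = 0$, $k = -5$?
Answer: $0$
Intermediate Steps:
$j{\left(K \right)} = 0$ ($j{\left(K \right)} = \frac{0}{K} = 0$)
$j{\left(k \right)} \left(-9\right) 1 = 0 \left(-9\right) 1 = 0 \cdot 1 = 0$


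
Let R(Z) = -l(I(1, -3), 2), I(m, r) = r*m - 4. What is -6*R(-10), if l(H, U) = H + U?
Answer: -30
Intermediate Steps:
I(m, r) = -4 + m*r (I(m, r) = m*r - 4 = -4 + m*r)
R(Z) = 5 (R(Z) = -((-4 + 1*(-3)) + 2) = -((-4 - 3) + 2) = -(-7 + 2) = -1*(-5) = 5)
-6*R(-10) = -6*5 = -30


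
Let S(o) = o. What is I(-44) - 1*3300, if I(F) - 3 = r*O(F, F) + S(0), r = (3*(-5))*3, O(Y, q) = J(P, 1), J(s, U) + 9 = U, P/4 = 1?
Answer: -2937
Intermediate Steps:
P = 4 (P = 4*1 = 4)
J(s, U) = -9 + U
O(Y, q) = -8 (O(Y, q) = -9 + 1 = -8)
r = -45 (r = -15*3 = -45)
I(F) = 363 (I(F) = 3 + (-45*(-8) + 0) = 3 + (360 + 0) = 3 + 360 = 363)
I(-44) - 1*3300 = 363 - 1*3300 = 363 - 3300 = -2937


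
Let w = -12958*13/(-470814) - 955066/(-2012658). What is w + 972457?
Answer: 76790745670514095/78965630301 ≈ 9.7246e+5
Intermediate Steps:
w = 65724894538/78965630301 (w = -168454*(-1/470814) - 955066*(-1/2012658) = 84227/235407 + 477533/1006329 = 65724894538/78965630301 ≈ 0.83232)
w + 972457 = 65724894538/78965630301 + 972457 = 76790745670514095/78965630301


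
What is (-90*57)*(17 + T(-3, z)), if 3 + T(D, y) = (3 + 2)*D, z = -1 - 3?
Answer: 5130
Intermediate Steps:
z = -4
T(D, y) = -3 + 5*D (T(D, y) = -3 + (3 + 2)*D = -3 + 5*D)
(-90*57)*(17 + T(-3, z)) = (-90*57)*(17 + (-3 + 5*(-3))) = -5130*(17 + (-3 - 15)) = -5130*(17 - 18) = -5130*(-1) = 5130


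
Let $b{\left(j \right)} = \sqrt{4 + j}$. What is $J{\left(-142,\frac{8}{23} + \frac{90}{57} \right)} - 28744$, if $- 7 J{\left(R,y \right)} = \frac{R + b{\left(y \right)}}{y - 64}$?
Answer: $- \frac{2729015131}{94941} + \frac{\sqrt{1131830}}{189882} \approx -28744.0$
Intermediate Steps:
$J{\left(R,y \right)} = - \frac{R + \sqrt{4 + y}}{7 \left(-64 + y\right)}$ ($J{\left(R,y \right)} = - \frac{\left(R + \sqrt{4 + y}\right) \frac{1}{y - 64}}{7} = - \frac{\left(R + \sqrt{4 + y}\right) \frac{1}{-64 + y}}{7} = - \frac{\frac{1}{-64 + y} \left(R + \sqrt{4 + y}\right)}{7} = - \frac{R + \sqrt{4 + y}}{7 \left(-64 + y\right)}$)
$J{\left(-142,\frac{8}{23} + \frac{90}{57} \right)} - 28744 = \frac{\left(-1\right) \left(-142\right) - \sqrt{4 + \left(\frac{8}{23} + \frac{90}{57}\right)}}{7 \left(-64 + \left(\frac{8}{23} + \frac{90}{57}\right)\right)} - 28744 = \frac{142 - \sqrt{4 + \left(8 \cdot \frac{1}{23} + 90 \cdot \frac{1}{57}\right)}}{7 \left(-64 + \left(8 \cdot \frac{1}{23} + 90 \cdot \frac{1}{57}\right)\right)} - 28744 = \frac{142 - \sqrt{4 + \left(\frac{8}{23} + \frac{30}{19}\right)}}{7 \left(-64 + \left(\frac{8}{23} + \frac{30}{19}\right)\right)} - 28744 = \frac{142 - \sqrt{4 + \frac{842}{437}}}{7 \left(-64 + \frac{842}{437}\right)} - 28744 = \frac{142 - \sqrt{\frac{2590}{437}}}{7 \left(- \frac{27126}{437}\right)} - 28744 = \frac{1}{7} \left(- \frac{437}{27126}\right) \left(142 - \frac{\sqrt{1131830}}{437}\right) - 28744 = \left(- \frac{31027}{94941} + \frac{\sqrt{1131830}}{189882}\right) - 28744 = - \frac{2729015131}{94941} + \frac{\sqrt{1131830}}{189882}$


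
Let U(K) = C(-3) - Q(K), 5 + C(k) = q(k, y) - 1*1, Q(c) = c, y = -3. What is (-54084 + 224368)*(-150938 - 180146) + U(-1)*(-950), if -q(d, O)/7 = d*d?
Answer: -56378243256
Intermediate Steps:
q(d, O) = -7*d² (q(d, O) = -7*d*d = -7*d²)
C(k) = -6 - 7*k² (C(k) = -5 + (-7*k² - 1*1) = -5 + (-7*k² - 1) = -5 + (-1 - 7*k²) = -6 - 7*k²)
U(K) = -69 - K (U(K) = (-6 - 7*(-3)²) - K = (-6 - 7*9) - K = (-6 - 63) - K = -69 - K)
(-54084 + 224368)*(-150938 - 180146) + U(-1)*(-950) = (-54084 + 224368)*(-150938 - 180146) + (-69 - 1*(-1))*(-950) = 170284*(-331084) + (-69 + 1)*(-950) = -56378307856 - 68*(-950) = -56378307856 + 64600 = -56378243256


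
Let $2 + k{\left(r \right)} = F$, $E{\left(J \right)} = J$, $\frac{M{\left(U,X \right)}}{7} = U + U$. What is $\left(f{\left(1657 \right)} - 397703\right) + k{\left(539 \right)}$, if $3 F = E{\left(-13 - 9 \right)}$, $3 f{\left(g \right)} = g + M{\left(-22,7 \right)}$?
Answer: $- \frac{1191788}{3} \approx -3.9726 \cdot 10^{5}$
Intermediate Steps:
$M{\left(U,X \right)} = 14 U$ ($M{\left(U,X \right)} = 7 \left(U + U\right) = 7 \cdot 2 U = 14 U$)
$f{\left(g \right)} = - \frac{308}{3} + \frac{g}{3}$ ($f{\left(g \right)} = \frac{g + 14 \left(-22\right)}{3} = \frac{g - 308}{3} = \frac{-308 + g}{3} = - \frac{308}{3} + \frac{g}{3}$)
$F = - \frac{22}{3}$ ($F = \frac{-13 - 9}{3} = \frac{1}{3} \left(-22\right) = - \frac{22}{3} \approx -7.3333$)
$k{\left(r \right)} = - \frac{28}{3}$ ($k{\left(r \right)} = -2 - \frac{22}{3} = - \frac{28}{3}$)
$\left(f{\left(1657 \right)} - 397703\right) + k{\left(539 \right)} = \left(\left(- \frac{308}{3} + \frac{1}{3} \cdot 1657\right) - 397703\right) - \frac{28}{3} = \left(\left(- \frac{308}{3} + \frac{1657}{3}\right) - 397703\right) - \frac{28}{3} = \left(\frac{1349}{3} - 397703\right) - \frac{28}{3} = - \frac{1191760}{3} - \frac{28}{3} = - \frac{1191788}{3}$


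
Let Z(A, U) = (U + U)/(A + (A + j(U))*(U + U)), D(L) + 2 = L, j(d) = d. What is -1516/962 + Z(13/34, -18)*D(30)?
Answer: -32840198/10378537 ≈ -3.1642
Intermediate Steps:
D(L) = -2 + L
Z(A, U) = 2*U/(A + 2*U*(A + U)) (Z(A, U) = (U + U)/(A + (A + U)*(U + U)) = (2*U)/(A + (A + U)*(2*U)) = (2*U)/(A + 2*U*(A + U)) = 2*U/(A + 2*U*(A + U)))
-1516/962 + Z(13/34, -18)*D(30) = -1516/962 + (2*(-18)/(13/34 + 2*(-18)**2 + 2*(13/34)*(-18)))*(-2 + 30) = -1516*1/962 + (2*(-18)/(13*(1/34) + 2*324 + 2*(13*(1/34))*(-18)))*28 = -758/481 + (2*(-18)/(13/34 + 648 + 2*(13/34)*(-18)))*28 = -758/481 + (2*(-18)/(13/34 + 648 - 234/17))*28 = -758/481 + (2*(-18)/(21577/34))*28 = -758/481 + (2*(-18)*(34/21577))*28 = -758/481 - 1224/21577*28 = -758/481 - 34272/21577 = -32840198/10378537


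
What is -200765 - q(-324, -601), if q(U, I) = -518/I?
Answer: -120660283/601 ≈ -2.0077e+5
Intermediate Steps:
-200765 - q(-324, -601) = -200765 - (-518)/(-601) = -200765 - (-518)*(-1)/601 = -200765 - 1*518/601 = -200765 - 518/601 = -120660283/601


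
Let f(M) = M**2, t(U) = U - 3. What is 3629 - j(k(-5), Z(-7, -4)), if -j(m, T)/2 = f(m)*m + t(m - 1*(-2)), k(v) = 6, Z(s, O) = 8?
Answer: 4071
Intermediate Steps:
t(U) = -3 + U
j(m, T) = 2 - 2*m - 2*m**3 (j(m, T) = -2*(m**2*m + (-3 + (m - 1*(-2)))) = -2*(m**3 + (-3 + (m + 2))) = -2*(m**3 + (-3 + (2 + m))) = -2*(m**3 + (-1 + m)) = -2*(-1 + m + m**3) = 2 - 2*m - 2*m**3)
3629 - j(k(-5), Z(-7, -4)) = 3629 - (2 - 2*6 - 2*6**3) = 3629 - (2 - 12 - 2*216) = 3629 - (2 - 12 - 432) = 3629 - 1*(-442) = 3629 + 442 = 4071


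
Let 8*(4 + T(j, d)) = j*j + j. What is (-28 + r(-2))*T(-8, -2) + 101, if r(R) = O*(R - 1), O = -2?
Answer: 35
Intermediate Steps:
r(R) = 2 - 2*R (r(R) = -2*(R - 1) = -2*(-1 + R) = 2 - 2*R)
T(j, d) = -4 + j/8 + j²/8 (T(j, d) = -4 + (j*j + j)/8 = -4 + (j² + j)/8 = -4 + (j + j²)/8 = -4 + (j/8 + j²/8) = -4 + j/8 + j²/8)
(-28 + r(-2))*T(-8, -2) + 101 = (-28 + (2 - 2*(-2)))*(-4 + (⅛)*(-8) + (⅛)*(-8)²) + 101 = (-28 + (2 + 4))*(-4 - 1 + (⅛)*64) + 101 = (-28 + 6)*(-4 - 1 + 8) + 101 = -22*3 + 101 = -66 + 101 = 35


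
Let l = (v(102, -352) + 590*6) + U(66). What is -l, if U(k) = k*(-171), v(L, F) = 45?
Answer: 7701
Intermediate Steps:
U(k) = -171*k
l = -7701 (l = (45 + 590*6) - 171*66 = (45 + 3540) - 11286 = 3585 - 11286 = -7701)
-l = -1*(-7701) = 7701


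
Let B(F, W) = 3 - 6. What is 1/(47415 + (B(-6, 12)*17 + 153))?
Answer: 1/47517 ≈ 2.1045e-5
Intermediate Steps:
B(F, W) = -3
1/(47415 + (B(-6, 12)*17 + 153)) = 1/(47415 + (-3*17 + 153)) = 1/(47415 + (-51 + 153)) = 1/(47415 + 102) = 1/47517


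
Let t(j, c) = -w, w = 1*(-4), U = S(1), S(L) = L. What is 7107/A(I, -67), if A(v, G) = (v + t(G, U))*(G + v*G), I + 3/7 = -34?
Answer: -116081/1113138 ≈ -0.10428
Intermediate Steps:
I = -241/7 (I = -3/7 - 34 = -241/7 ≈ -34.429)
U = 1
w = -4
t(j, c) = 4 (t(j, c) = -1*(-4) = 4)
A(v, G) = (4 + v)*(G + G*v) (A(v, G) = (v + 4)*(G + v*G) = (4 + v)*(G + G*v))
7107/A(I, -67) = 7107/((-67*(4 + (-241/7)**2 + 5*(-241/7)))) = 7107/((-67*(4 + 58081/49 - 1205/7))) = 7107/((-67*49842/49)) = 7107/(-3339414/49) = 7107*(-49/3339414) = -116081/1113138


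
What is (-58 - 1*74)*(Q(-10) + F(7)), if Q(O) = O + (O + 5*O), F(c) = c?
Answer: 8316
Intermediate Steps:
Q(O) = 7*O (Q(O) = O + 6*O = 7*O)
(-58 - 1*74)*(Q(-10) + F(7)) = (-58 - 1*74)*(7*(-10) + 7) = (-58 - 74)*(-70 + 7) = -132*(-63) = 8316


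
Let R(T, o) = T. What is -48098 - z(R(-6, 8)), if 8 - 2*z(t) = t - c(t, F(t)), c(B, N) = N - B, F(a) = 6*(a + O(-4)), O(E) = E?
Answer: -48078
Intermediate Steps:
F(a) = -24 + 6*a (F(a) = 6*(a - 4) = 6*(-4 + a) = -24 + 6*a)
z(t) = -8 + 2*t (z(t) = 4 - (t - ((-24 + 6*t) - t))/2 = 4 - (t - (-24 + 5*t))/2 = 4 - (t + (24 - 5*t))/2 = 4 - (24 - 4*t)/2 = 4 + (-12 + 2*t) = -8 + 2*t)
-48098 - z(R(-6, 8)) = -48098 - (-8 + 2*(-6)) = -48098 - (-8 - 12) = -48098 - 1*(-20) = -48098 + 20 = -48078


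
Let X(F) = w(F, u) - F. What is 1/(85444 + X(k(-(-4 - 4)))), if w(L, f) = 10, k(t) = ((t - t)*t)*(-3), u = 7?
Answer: 1/85454 ≈ 1.1702e-5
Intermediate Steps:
k(t) = 0 (k(t) = (0*t)*(-3) = 0*(-3) = 0)
X(F) = 10 - F
1/(85444 + X(k(-(-4 - 4)))) = 1/(85444 + (10 - 1*0)) = 1/(85444 + (10 + 0)) = 1/(85444 + 10) = 1/85454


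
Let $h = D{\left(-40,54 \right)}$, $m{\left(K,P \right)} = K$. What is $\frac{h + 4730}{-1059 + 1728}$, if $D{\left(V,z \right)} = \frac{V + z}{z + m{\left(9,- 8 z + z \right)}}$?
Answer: $\frac{42572}{6021} \approx 7.0706$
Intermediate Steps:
$D{\left(V,z \right)} = \frac{V + z}{9 + z}$ ($D{\left(V,z \right)} = \frac{V + z}{z + 9} = \frac{V + z}{9 + z}$)
$h = \frac{2}{9}$ ($h = \frac{-40 + 54}{9 + 54} = \frac{1}{63} \cdot 14 = \frac{2}{9} \approx 0.22222$)
$\frac{h + 4730}{-1059 + 1728} = \frac{\frac{2}{9} + 4730}{-1059 + 1728} = \frac{42572}{9 \cdot 669} = \frac{42572}{9} \cdot \frac{1}{669} = \frac{42572}{6021}$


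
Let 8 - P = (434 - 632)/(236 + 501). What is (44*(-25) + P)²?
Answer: 5350337316/4489 ≈ 1.1919e+6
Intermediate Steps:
P = 554/67 (P = 8 - (434 - 632)/(236 + 501) = 8 - (-198)/737 = 8 - 1*(-18/67) = 8 + 18/67 = 554/67 ≈ 8.2687)
(44*(-25) + P)² = (44*(-25) + 554/67)² = (-1100 + 554/67)² = (-73146/67)² = 5350337316/4489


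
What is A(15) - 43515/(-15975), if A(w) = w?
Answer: 6292/355 ≈ 17.724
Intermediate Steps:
A(15) - 43515/(-15975) = 15 - 43515/(-15975) = 15 - 43515*(-1)/15975 = 15 - 1*(-967/355) = 15 + 967/355 = 6292/355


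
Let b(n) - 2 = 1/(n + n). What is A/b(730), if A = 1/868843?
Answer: 1460/2537890403 ≈ 5.7528e-7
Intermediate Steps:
A = 1/868843 ≈ 1.1510e-6
b(n) = 2 + 1/(2*n) (b(n) = 2 + 1/(n + n) = 2 + 1/(2*n))
A/b(730) = 1/(868843*(2 + (½)/730)) = 1/(868843*(2 + (½)*(1/730))) = 1/(868843*(2 + 1/1460)) = 1/(868843*(2921/1460)) = (1/868843)*(1460/2921) = 1460/2537890403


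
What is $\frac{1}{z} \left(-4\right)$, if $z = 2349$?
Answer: $- \frac{4}{2349} \approx -0.0017029$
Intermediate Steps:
$\frac{1}{z} \left(-4\right) = \frac{1}{2349} \left(-4\right) = - \frac{4}{2349}$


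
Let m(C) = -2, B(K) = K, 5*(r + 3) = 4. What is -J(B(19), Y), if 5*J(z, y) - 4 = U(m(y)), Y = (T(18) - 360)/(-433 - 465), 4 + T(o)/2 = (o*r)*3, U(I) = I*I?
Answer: -8/5 ≈ -1.6000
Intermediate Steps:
r = -11/5 (r = -3 + (⅕)*4 = -3 + ⅘ = -11/5 ≈ -2.2000)
U(I) = I²
T(o) = -8 - 66*o/5 (T(o) = -8 + 2*((o*(-11/5))*3) = -8 + 2*(-11*o/5*3) = -8 + 2*(-33*o/5) = -8 - 66*o/5)
Y = 1514/2245 (Y = ((-8 - 66/5*18) - 360)/(-433 - 465) = ((-8 - 1188/5) - 360)/(-898) = (-1228/5 - 360)*(-1/898) = -3028/5*(-1/898) = 1514/2245 ≈ 0.67439)
J(z, y) = 8/5 (J(z, y) = ⅘ + (⅕)*(-2)² = ⅘ + (⅕)*4 = ⅘ + ⅘ = 8/5)
-J(B(19), Y) = -1*8/5 = -8/5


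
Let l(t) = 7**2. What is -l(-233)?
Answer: -49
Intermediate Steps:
l(t) = 49
-l(-233) = -1*49 = -49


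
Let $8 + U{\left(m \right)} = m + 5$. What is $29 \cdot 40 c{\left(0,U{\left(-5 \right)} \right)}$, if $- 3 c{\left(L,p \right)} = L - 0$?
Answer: $0$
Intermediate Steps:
$U{\left(m \right)} = -3 + m$ ($U{\left(m \right)} = -8 + \left(m + 5\right) = -8 + \left(5 + m\right) = -3 + m$)
$c{\left(L,p \right)} = - \frac{L}{3}$ ($c{\left(L,p \right)} = - \frac{L - 0}{3} = - \frac{L + 0}{3} = - \frac{L}{3}$)
$29 \cdot 40 c{\left(0,U{\left(-5 \right)} \right)} = 29 \cdot 40 \left(\left(- \frac{1}{3}\right) 0\right) = 1160 \cdot 0 = 0$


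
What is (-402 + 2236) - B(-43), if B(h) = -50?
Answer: 1884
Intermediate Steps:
(-402 + 2236) - B(-43) = (-402 + 2236) - 1*(-50) = 1834 + 50 = 1884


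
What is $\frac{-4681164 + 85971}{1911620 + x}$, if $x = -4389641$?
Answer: $\frac{1531731}{826007} \approx 1.8544$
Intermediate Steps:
$\frac{-4681164 + 85971}{1911620 + x} = \frac{-4681164 + 85971}{1911620 - 4389641} = - \frac{4595193}{-2478021} = \left(-4595193\right) \left(- \frac{1}{2478021}\right) = \frac{1531731}{826007}$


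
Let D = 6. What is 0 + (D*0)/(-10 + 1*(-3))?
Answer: 0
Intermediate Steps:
0 + (D*0)/(-10 + 1*(-3)) = 0 + (6*0)/(-10 + 1*(-3)) = 0 + 0/(-10 - 3) = 0 + 0/(-13) = 0 + 0*(-1/13) = 0 + 0 = 0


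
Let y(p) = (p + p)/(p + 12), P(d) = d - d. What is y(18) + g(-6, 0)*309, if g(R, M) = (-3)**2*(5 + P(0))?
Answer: 69531/5 ≈ 13906.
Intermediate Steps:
P(d) = 0
y(p) = 2*p/(12 + p) (y(p) = (2*p)/(12 + p) = 2*p/(12 + p))
g(R, M) = 45 (g(R, M) = (-3)**2*(5 + 0) = 9*5 = 45)
y(18) + g(-6, 0)*309 = 2*18/(12 + 18) + 45*309 = 2*18/30 + 13905 = 2*18*(1/30) + 13905 = 6/5 + 13905 = 69531/5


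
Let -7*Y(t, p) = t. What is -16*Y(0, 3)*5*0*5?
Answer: 0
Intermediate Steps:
Y(t, p) = -t/7
-16*Y(0, 3)*5*0*5 = -16*-⅐*0*5*0*5 = -16*0*5*0*5 = -0*0*5 = -16*0*5 = 0*5 = 0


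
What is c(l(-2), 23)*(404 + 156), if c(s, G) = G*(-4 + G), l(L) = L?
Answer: 244720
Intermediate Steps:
c(l(-2), 23)*(404 + 156) = (23*(-4 + 23))*(404 + 156) = (23*19)*560 = 437*560 = 244720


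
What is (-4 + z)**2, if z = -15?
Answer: 361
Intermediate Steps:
(-4 + z)**2 = (-4 - 15)**2 = (-19)**2 = 361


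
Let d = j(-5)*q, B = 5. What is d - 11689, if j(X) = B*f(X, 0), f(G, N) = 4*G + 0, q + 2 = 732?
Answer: -84689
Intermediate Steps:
q = 730 (q = -2 + 732 = 730)
f(G, N) = 4*G
j(X) = 20*X (j(X) = 5*(4*X) = 20*X)
d = -73000 (d = (20*(-5))*730 = -100*730 = -73000)
d - 11689 = -73000 - 11689 = -84689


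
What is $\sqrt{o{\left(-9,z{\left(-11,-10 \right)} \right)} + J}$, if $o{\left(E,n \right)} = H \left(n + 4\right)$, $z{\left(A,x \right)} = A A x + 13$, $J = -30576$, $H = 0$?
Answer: $28 i \sqrt{39} \approx 174.86 i$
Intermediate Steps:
$z{\left(A,x \right)} = 13 + x A^{2}$ ($z{\left(A,x \right)} = A^{2} x + 13 = x A^{2} + 13 = 13 + x A^{2}$)
$o{\left(E,n \right)} = 0$ ($o{\left(E,n \right)} = 0 \left(n + 4\right) = 0 \left(4 + n\right) = 0$)
$\sqrt{o{\left(-9,z{\left(-11,-10 \right)} \right)} + J} = \sqrt{0 - 30576} = \sqrt{-30576} = 28 i \sqrt{39}$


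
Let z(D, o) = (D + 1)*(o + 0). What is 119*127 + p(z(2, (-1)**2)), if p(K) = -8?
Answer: 15105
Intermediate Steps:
z(D, o) = o*(1 + D) (z(D, o) = (1 + D)*o = o*(1 + D))
119*127 + p(z(2, (-1)**2)) = 119*127 - 8 = 15113 - 8 = 15105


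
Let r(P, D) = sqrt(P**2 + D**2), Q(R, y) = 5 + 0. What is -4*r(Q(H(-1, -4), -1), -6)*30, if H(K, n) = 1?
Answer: -120*sqrt(61) ≈ -937.23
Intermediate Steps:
Q(R, y) = 5
r(P, D) = sqrt(D**2 + P**2)
-4*r(Q(H(-1, -4), -1), -6)*30 = -4*sqrt((-6)**2 + 5**2)*30 = -4*sqrt(36 + 25)*30 = -4*sqrt(61)*30 = -120*sqrt(61)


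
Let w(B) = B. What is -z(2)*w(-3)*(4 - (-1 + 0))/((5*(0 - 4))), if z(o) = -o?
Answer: 3/2 ≈ 1.5000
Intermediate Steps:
-z(2)*w(-3)*(4 - (-1 + 0))/((5*(0 - 4))) = --1*2*(-3)*(4 - (-1 + 0))/((5*(0 - 4))) = -(-2*(-3))*(4 - 1*(-1))/((5*(-4))) = -6*(4 + 1)/(-20) = -6*5*(-1/20) = -6*(-1)/4 = -1*(-3/2) = 3/2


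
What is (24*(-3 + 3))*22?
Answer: 0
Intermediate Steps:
(24*(-3 + 3))*22 = (24*0)*22 = 0*22 = 0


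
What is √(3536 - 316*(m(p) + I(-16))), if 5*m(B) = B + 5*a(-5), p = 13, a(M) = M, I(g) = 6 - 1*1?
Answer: 6*√1885/5 ≈ 52.100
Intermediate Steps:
I(g) = 5 (I(g) = 6 - 1 = 5)
m(B) = -5 + B/5 (m(B) = (B + 5*(-5))/5 = (B - 25)/5 = (-25 + B)/5 = -5 + B/5)
√(3536 - 316*(m(p) + I(-16))) = √(3536 - 316*((-5 + (⅕)*13) + 5)) = √(3536 - 316*((-5 + 13/5) + 5)) = √(3536 - 316*(-12/5 + 5)) = √(3536 - 316*13/5) = √(3536 - 4108/5) = √(13572/5) = 6*√1885/5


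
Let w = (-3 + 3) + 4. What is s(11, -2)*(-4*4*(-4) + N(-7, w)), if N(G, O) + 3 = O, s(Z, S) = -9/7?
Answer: -585/7 ≈ -83.571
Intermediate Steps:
w = 4 (w = 0 + 4 = 4)
s(Z, S) = -9/7 (s(Z, S) = -9*⅐ = -9/7)
N(G, O) = -3 + O
s(11, -2)*(-4*4*(-4) + N(-7, w)) = -9*(-4*4*(-4) + (-3 + 4))/7 = -9*(-16*(-4) + 1)/7 = -9*(64 + 1)/7 = -9/7*65 = -585/7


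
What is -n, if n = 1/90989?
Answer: -1/90989 ≈ -1.0990e-5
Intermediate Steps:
n = 1/90989 ≈ 1.0990e-5
-n = -1*1/90989 = -1/90989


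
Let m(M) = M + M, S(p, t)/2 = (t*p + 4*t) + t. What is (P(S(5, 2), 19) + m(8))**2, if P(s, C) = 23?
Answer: 1521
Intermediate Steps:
S(p, t) = 10*t + 2*p*t (S(p, t) = 2*((t*p + 4*t) + t) = 2*((p*t + 4*t) + t) = 2*((4*t + p*t) + t) = 2*(5*t + p*t) = 10*t + 2*p*t)
m(M) = 2*M
(P(S(5, 2), 19) + m(8))**2 = (23 + 2*8)**2 = (23 + 16)**2 = 39**2 = 1521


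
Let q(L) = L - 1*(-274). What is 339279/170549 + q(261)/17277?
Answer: 5952966998/2946575073 ≈ 2.0203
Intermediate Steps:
q(L) = 274 + L (q(L) = L + 274 = 274 + L)
339279/170549 + q(261)/17277 = 339279/170549 + (274 + 261)/17277 = 339279*(1/170549) + 535*(1/17277) = 339279/170549 + 535/17277 = 5952966998/2946575073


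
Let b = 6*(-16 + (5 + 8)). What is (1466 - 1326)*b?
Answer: -2520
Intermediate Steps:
b = -18 (b = 6*(-16 + 13) = 6*(-3) = -18)
(1466 - 1326)*b = (1466 - 1326)*(-18) = 140*(-18) = -2520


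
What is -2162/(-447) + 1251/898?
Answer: 2500673/401406 ≈ 6.2298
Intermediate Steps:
-2162/(-447) + 1251/898 = -2162*(-1/447) + 1251*(1/898) = 2162/447 + 1251/898 = 2500673/401406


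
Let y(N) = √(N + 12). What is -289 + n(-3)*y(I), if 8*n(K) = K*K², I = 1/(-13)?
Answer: -289 - 27*√2015/104 ≈ -300.65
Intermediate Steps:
I = -1/13 ≈ -0.076923
y(N) = √(12 + N)
n(K) = K³/8 (n(K) = (K*K²)/8 = K³/8)
-289 + n(-3)*y(I) = -289 + ((⅛)*(-3)³)*√(12 - 1/13) = -289 + ((⅛)*(-27))*√(155/13) = -289 - 27*√2015/104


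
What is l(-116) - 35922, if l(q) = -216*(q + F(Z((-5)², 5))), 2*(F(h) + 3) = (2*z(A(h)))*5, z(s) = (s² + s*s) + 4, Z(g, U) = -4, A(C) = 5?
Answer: -68538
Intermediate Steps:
z(s) = 4 + 2*s² (z(s) = (s² + s²) + 4 = 2*s² + 4 = 4 + 2*s²)
F(h) = 267 (F(h) = -3 + ((2*(4 + 2*5²))*5)/2 = -3 + ((2*(4 + 2*25))*5)/2 = -3 + ((2*(4 + 50))*5)/2 = -3 + ((2*54)*5)/2 = -3 + (108*5)/2 = -3 + (½)*540 = -3 + 270 = 267)
l(q) = -57672 - 216*q (l(q) = -216*(q + 267) = -216*(267 + q) = -57672 - 216*q)
l(-116) - 35922 = (-57672 - 216*(-116)) - 35922 = (-57672 + 25056) - 35922 = -32616 - 35922 = -68538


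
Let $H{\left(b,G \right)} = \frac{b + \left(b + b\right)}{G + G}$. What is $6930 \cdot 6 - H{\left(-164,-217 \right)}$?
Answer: $\frac{9022614}{217} \approx 41579.0$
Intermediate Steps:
$H{\left(b,G \right)} = \frac{3 b}{2 G}$ ($H{\left(b,G \right)} = \frac{b + 2 b}{2 G} = 3 b \frac{1}{2 G} = \frac{3 b}{2 G}$)
$6930 \cdot 6 - H{\left(-164,-217 \right)} = 6930 \cdot 6 - \frac{3}{2} \left(-164\right) \frac{1}{-217} = 41580 - \frac{3}{2} \left(-164\right) \left(- \frac{1}{217}\right) = 41580 - \frac{246}{217} = \frac{9022614}{217}$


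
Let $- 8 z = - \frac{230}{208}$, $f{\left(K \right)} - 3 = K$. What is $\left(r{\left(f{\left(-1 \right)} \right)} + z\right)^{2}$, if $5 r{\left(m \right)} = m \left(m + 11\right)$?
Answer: $\frac{493150849}{17305600} \approx 28.497$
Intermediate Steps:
$f{\left(K \right)} = 3 + K$
$r{\left(m \right)} = \frac{m \left(11 + m\right)}{5}$ ($r{\left(m \right)} = \frac{m \left(m + 11\right)}{5} = \frac{m \left(11 + m\right)}{5}$)
$z = \frac{115}{832}$ ($z = - \frac{\left(-230\right) \frac{1}{208}}{8} = \left(- \frac{1}{8}\right) \left(- \frac{115}{104}\right) = \frac{115}{832} \approx 0.13822$)
$\left(r{\left(f{\left(-1 \right)} \right)} + z\right)^{2} = \left(\frac{\left(3 - 1\right) \left(11 + \left(3 - 1\right)\right)}{5} + \frac{115}{832}\right)^{2} = \left(\frac{1}{5} \cdot 2 \left(11 + 2\right) + \frac{115}{832}\right)^{2} = \left(\frac{1}{5} \cdot 2 \cdot 13 + \frac{115}{832}\right)^{2} = \left(\frac{26}{5} + \frac{115}{832}\right)^{2} = \left(\frac{22207}{4160}\right)^{2} = \frac{493150849}{17305600}$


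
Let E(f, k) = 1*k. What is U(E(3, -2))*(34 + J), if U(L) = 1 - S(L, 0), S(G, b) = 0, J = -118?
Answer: -84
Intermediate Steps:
E(f, k) = k
U(L) = 1 (U(L) = 1 - 1*0 = 1 + 0 = 1)
U(E(3, -2))*(34 + J) = 1*(34 - 118) = 1*(-84) = -84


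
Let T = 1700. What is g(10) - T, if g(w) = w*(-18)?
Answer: -1880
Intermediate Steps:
g(w) = -18*w
g(10) - T = -18*10 - 1*1700 = -180 - 1700 = -1880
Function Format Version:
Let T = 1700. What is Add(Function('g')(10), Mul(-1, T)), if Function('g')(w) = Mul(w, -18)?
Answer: -1880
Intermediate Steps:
Function('g')(w) = Mul(-18, w)
Add(Function('g')(10), Mul(-1, T)) = Add(Mul(-18, 10), Mul(-1, 1700)) = Add(-180, -1700) = -1880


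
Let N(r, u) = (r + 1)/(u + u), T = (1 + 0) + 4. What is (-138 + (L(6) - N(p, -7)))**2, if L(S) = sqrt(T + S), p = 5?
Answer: 927908/49 - 1926*sqrt(11)/7 ≈ 18024.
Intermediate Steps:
T = 5 (T = 1 + 4 = 5)
L(S) = sqrt(5 + S)
N(r, u) = (1 + r)/(2*u) (N(r, u) = (1 + r)/((2*u)) = (1 + r)*(1/(2*u)) = (1 + r)/(2*u))
(-138 + (L(6) - N(p, -7)))**2 = (-138 + (sqrt(5 + 6) - (1 + 5)/(2*(-7))))**2 = (-138 + (sqrt(11) - (-1)*6/(2*7)))**2 = (-138 + (sqrt(11) - 1*(-3/7)))**2 = (-138 + (sqrt(11) + 3/7))**2 = (-138 + (3/7 + sqrt(11)))**2 = (-963/7 + sqrt(11))**2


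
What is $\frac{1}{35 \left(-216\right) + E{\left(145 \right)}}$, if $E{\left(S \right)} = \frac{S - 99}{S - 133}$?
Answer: $- \frac{6}{45337} \approx -0.00013234$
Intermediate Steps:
$E{\left(S \right)} = \frac{-99 + S}{-133 + S}$
$\frac{1}{35 \left(-216\right) + E{\left(145 \right)}} = \frac{1}{35 \left(-216\right) + \frac{-99 + 145}{-133 + 145}} = \frac{1}{-7560 + \frac{1}{12} \cdot 46} = \frac{1}{-7560 + \frac{23}{6}} = \frac{1}{- \frac{45337}{6}} = - \frac{6}{45337}$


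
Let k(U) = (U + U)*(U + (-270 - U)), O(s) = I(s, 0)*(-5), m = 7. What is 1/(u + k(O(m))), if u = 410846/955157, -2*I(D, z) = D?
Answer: -955157/9025822804 ≈ -0.00010582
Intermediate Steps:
I(D, z) = -D/2
O(s) = 5*s/2 (O(s) = -s/2*(-5) = 5*s/2)
k(U) = -540*U (k(U) = (2*U)*(-270) = -540*U)
u = 410846/955157 (u = 410846*(1/955157) = 410846/955157 ≈ 0.43013)
1/(u + k(O(m))) = 1/(410846/955157 - 1350*7) = 1/(410846/955157 - 540*35/2) = 1/(410846/955157 - 9450) = 1/(-9025822804/955157) = -955157/9025822804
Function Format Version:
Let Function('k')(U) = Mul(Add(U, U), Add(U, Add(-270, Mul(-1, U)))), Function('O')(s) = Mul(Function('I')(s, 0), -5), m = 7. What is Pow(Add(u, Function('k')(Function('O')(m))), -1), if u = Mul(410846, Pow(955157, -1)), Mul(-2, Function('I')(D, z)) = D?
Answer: Rational(-955157, 9025822804) ≈ -0.00010582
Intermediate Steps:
Function('I')(D, z) = Mul(Rational(-1, 2), D)
Function('O')(s) = Mul(Rational(5, 2), s) (Function('O')(s) = Mul(Mul(Rational(-1, 2), s), -5) = Mul(Rational(5, 2), s))
Function('k')(U) = Mul(-540, U) (Function('k')(U) = Mul(Mul(2, U), -270) = Mul(-540, U))
u = Rational(410846, 955157) (u = Mul(410846, Rational(1, 955157)) = Rational(410846, 955157) ≈ 0.43013)
Pow(Add(u, Function('k')(Function('O')(m))), -1) = Pow(Add(Rational(410846, 955157), Mul(-540, Mul(Rational(5, 2), 7))), -1) = Pow(Add(Rational(410846, 955157), Mul(-540, Rational(35, 2))), -1) = Pow(Add(Rational(410846, 955157), -9450), -1) = Pow(Rational(-9025822804, 955157), -1) = Rational(-955157, 9025822804)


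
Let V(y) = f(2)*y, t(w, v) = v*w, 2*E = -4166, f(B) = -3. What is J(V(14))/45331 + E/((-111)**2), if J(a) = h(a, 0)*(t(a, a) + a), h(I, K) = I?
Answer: -985528477/558523251 ≈ -1.7645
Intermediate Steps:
E = -2083 (E = (1/2)*(-4166) = -2083)
V(y) = -3*y
J(a) = a*(a + a**2) (J(a) = a*(a*a + a) = a*(a**2 + a) = a*(a + a**2))
J(V(14))/45331 + E/((-111)**2) = ((-3*14)**2*(1 - 3*14))/45331 - 2083/((-111)**2) = ((-42)**2*(1 - 42))*(1/45331) - 2083/12321 = (1764*(-41))*(1/45331) - 2083*1/12321 = -72324*1/45331 - 2083/12321 = -72324/45331 - 2083/12321 = -985528477/558523251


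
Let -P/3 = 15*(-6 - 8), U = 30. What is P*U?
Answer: 18900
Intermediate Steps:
P = 630 (P = -45*(-6 - 8) = -45*(-14) = -3*(-210) = 630)
P*U = 630*30 = 18900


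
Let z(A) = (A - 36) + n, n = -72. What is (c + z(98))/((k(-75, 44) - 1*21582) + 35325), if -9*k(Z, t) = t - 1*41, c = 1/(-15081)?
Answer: -150811/207253156 ≈ -0.00072767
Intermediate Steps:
z(A) = -108 + A (z(A) = (A - 36) - 72 = (-36 + A) - 72 = -108 + A)
c = -1/15081 ≈ -6.6309e-5
k(Z, t) = 41/9 - t/9 (k(Z, t) = -(t - 1*41)/9 = -(t - 41)/9 = -(-41 + t)/9 = 41/9 - t/9)
(c + z(98))/((k(-75, 44) - 1*21582) + 35325) = (-1/15081 + (-108 + 98))/(((41/9 - ⅑*44) - 1*21582) + 35325) = (-1/15081 - 10)/(((41/9 - 44/9) - 21582) + 35325) = -150811/(15081*((-⅓ - 21582) + 35325)) = -150811/(15081*(-64747/3 + 35325)) = -150811/(15081*41228/3) = -150811/15081*3/41228 = -150811/207253156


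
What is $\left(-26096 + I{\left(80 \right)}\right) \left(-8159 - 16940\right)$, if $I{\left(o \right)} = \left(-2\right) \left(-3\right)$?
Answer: $654832910$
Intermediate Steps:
$I{\left(o \right)} = 6$
$\left(-26096 + I{\left(80 \right)}\right) \left(-8159 - 16940\right) = \left(-26096 + 6\right) \left(-8159 - 16940\right) = \left(-26090\right) \left(-25099\right) = 654832910$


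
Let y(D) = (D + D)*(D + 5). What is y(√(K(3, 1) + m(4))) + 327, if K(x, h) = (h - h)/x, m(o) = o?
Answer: 355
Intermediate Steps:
K(x, h) = 0 (K(x, h) = 0/x = 0)
y(D) = 2*D*(5 + D) (y(D) = (2*D)*(5 + D) = 2*D*(5 + D))
y(√(K(3, 1) + m(4))) + 327 = 2*√(0 + 4)*(5 + √(0 + 4)) + 327 = 2*√4*(5 + √4) + 327 = 2*2*(5 + 2) + 327 = 2*2*7 + 327 = 28 + 327 = 355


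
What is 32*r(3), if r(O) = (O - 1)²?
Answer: 128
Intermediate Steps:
r(O) = (-1 + O)²
32*r(3) = 32*(-1 + 3)² = 32*2² = 32*4 = 128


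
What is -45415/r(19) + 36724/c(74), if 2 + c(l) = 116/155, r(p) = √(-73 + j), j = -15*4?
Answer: -2846110/97 + 45415*I*√133/133 ≈ -29341.0 + 3938.0*I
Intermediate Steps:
j = -60
r(p) = I*√133 (r(p) = √(-73 - 60) = √(-133) = I*√133)
c(l) = -194/155 (c(l) = -2 + 116/155 = -194/155)
-45415/r(19) + 36724/c(74) = -45415*(-I*√133/133) + 36724/(-194/155) = -(-45415)*I*√133/133 + 36724*(-155/194) = 45415*I*√133/133 - 2846110/97 = -2846110/97 + 45415*I*√133/133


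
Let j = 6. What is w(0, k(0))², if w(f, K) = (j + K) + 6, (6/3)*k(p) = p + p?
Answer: 144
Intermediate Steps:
k(p) = p (k(p) = (p + p)/2 = (2*p)/2 = p)
w(f, K) = 12 + K (w(f, K) = (6 + K) + 6 = 12 + K)
w(0, k(0))² = (12 + 0)² = 12² = 144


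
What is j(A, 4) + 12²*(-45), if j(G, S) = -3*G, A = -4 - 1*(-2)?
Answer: -6474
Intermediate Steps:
A = -2 (A = -4 + 2 = -2)
j(A, 4) + 12²*(-45) = -3*(-2) + 12²*(-45) = 6 + 144*(-45) = 6 - 6480 = -6474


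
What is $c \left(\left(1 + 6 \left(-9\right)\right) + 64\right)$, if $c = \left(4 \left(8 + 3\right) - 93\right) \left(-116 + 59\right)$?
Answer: $30723$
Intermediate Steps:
$c = 2793$ ($c = \left(4 \cdot 11 - 93\right) \left(-57\right) = \left(44 - 93\right) \left(-57\right) = \left(-49\right) \left(-57\right) = 2793$)
$c \left(\left(1 + 6 \left(-9\right)\right) + 64\right) = 2793 \left(\left(1 + 6 \left(-9\right)\right) + 64\right) = 2793 \left(\left(1 - 54\right) + 64\right) = 2793 \left(-53 + 64\right) = 2793 \cdot 11 = 30723$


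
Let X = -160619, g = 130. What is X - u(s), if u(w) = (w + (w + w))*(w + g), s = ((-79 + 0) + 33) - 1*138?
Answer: -190427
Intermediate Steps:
s = -184 (s = (-79 + 33) - 138 = -46 - 138 = -184)
u(w) = 3*w*(130 + w) (u(w) = (w + (w + w))*(w + 130) = (w + 2*w)*(130 + w) = (3*w)*(130 + w) = 3*w*(130 + w))
X - u(s) = -160619 - 3*(-184)*(130 - 184) = -160619 - 3*(-184)*(-54) = -160619 - 1*29808 = -160619 - 29808 = -190427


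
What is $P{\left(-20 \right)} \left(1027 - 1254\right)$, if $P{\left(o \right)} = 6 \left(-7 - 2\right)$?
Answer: $12258$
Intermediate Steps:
$P{\left(o \right)} = -54$ ($P{\left(o \right)} = 6 \left(-7 - 2\right) = 6 \left(-9\right) = -54$)
$P{\left(-20 \right)} \left(1027 - 1254\right) = - 54 \left(1027 - 1254\right) = \left(-54\right) \left(-227\right) = 12258$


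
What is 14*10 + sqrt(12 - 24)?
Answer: 140 + 2*I*sqrt(3) ≈ 140.0 + 3.4641*I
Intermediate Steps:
14*10 + sqrt(12 - 24) = 140 + sqrt(-12) = 140 + 2*I*sqrt(3)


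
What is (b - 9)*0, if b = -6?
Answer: 0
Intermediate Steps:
(b - 9)*0 = (-6 - 9)*0 = -15*0 = 0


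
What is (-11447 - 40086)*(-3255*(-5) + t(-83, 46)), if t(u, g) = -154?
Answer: -830763493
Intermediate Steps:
(-11447 - 40086)*(-3255*(-5) + t(-83, 46)) = (-11447 - 40086)*(-3255*(-5) - 154) = -51533*(16275 - 154) = -51533*16121 = -830763493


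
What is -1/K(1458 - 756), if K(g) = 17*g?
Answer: -1/11934 ≈ -8.3794e-5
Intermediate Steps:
-1/K(1458 - 756) = -1/(17*(1458 - 756)) = -1/(17*702) = -1/11934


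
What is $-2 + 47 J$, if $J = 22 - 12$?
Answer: $468$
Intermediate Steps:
$J = 10$
$-2 + 47 J = -2 + 47 \cdot 10 = -2 + 470 = 468$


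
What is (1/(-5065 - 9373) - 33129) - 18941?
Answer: -751786661/14438 ≈ -52070.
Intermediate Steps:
(1/(-5065 - 9373) - 33129) - 18941 = (1/(-14438) - 33129) - 18941 = (-1/14438 - 33129) - 18941 = -478316503/14438 - 18941 = -751786661/14438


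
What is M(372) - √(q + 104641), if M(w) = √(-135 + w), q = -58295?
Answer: √237 - √46346 ≈ -199.89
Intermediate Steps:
M(372) - √(q + 104641) = √(-135 + 372) - √(-58295 + 104641) = √237 - √46346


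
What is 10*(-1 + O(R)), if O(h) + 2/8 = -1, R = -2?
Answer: -45/2 ≈ -22.500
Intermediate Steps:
O(h) = -5/4 (O(h) = -1/4 - 1 = -5/4)
10*(-1 + O(R)) = 10*(-1 - 5/4) = 10*(-9/4) = -45/2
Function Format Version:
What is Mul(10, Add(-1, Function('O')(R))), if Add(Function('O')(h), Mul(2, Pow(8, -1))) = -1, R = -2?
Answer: Rational(-45, 2) ≈ -22.500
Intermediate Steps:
Function('O')(h) = Rational(-5, 4) (Function('O')(h) = Add(Rational(-1, 4), -1) = Rational(-5, 4))
Mul(10, Add(-1, Function('O')(R))) = Mul(10, Add(-1, Rational(-5, 4))) = Mul(10, Rational(-9, 4)) = Rational(-45, 2)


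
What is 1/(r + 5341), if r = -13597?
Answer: -1/8256 ≈ -0.00012112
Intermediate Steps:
1/(r + 5341) = 1/(-13597 + 5341) = 1/(-8256) = -1/8256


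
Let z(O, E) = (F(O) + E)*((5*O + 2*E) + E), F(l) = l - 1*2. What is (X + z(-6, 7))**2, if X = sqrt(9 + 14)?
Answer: 104 + 18*sqrt(23) ≈ 190.32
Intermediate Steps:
X = sqrt(23) ≈ 4.7958
F(l) = -2 + l (F(l) = l - 2 = -2 + l)
z(O, E) = (3*E + 5*O)*(-2 + E + O) (z(O, E) = ((-2 + O) + E)*((5*O + 2*E) + E) = (-2 + E + O)*((2*E + 5*O) + E) = (-2 + E + O)*(3*E + 5*O) = (3*E + 5*O)*(-2 + E + O))
(X + z(-6, 7))**2 = (sqrt(23) + (-10*(-6) - 6*7 + 3*7**2 + 5*(-6)**2 + 8*7*(-6)))**2 = (sqrt(23) + (60 - 42 + 3*49 + 5*36 - 336))**2 = (sqrt(23) + (60 - 42 + 147 + 180 - 336))**2 = (sqrt(23) + 9)**2 = (9 + sqrt(23))**2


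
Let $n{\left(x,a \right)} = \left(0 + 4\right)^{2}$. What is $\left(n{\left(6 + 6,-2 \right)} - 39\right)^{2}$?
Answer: $529$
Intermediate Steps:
$n{\left(x,a \right)} = 16$ ($n{\left(x,a \right)} = 4^{2} = 16$)
$\left(n{\left(6 + 6,-2 \right)} - 39\right)^{2} = \left(16 - 39\right)^{2} = \left(-23\right)^{2} = 529$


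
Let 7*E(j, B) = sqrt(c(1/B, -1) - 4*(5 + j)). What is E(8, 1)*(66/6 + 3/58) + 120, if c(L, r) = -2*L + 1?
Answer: 120 + 641*I*sqrt(53)/406 ≈ 120.0 + 11.494*I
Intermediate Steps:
c(L, r) = 1 - 2*L
E(j, B) = sqrt(-19 - 4*j - 2/B)/7 (E(j, B) = sqrt((1 - 2/B) - 4*(5 + j))/7 = sqrt((1 - 2/B) + (-20 - 4*j))/7 = sqrt(-19 - 4*j - 2/B)/7)
E(8, 1)*(66/6 + 3/58) + 120 = (sqrt(-19 - 4*8 - 2/1)/7)*(66/6 + 3/58) + 120 = (sqrt(-19 - 32 - 2*1)/7)*(66*(1/6) + 3*(1/58)) + 120 = (sqrt(-19 - 32 - 2)/7)*(11 + 3/58) + 120 = (sqrt(-53)/7)*(641/58) + 120 = ((I*sqrt(53))/7)*(641/58) + 120 = (I*sqrt(53)/7)*(641/58) + 120 = 641*I*sqrt(53)/406 + 120 = 120 + 641*I*sqrt(53)/406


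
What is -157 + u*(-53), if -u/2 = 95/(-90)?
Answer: -2420/9 ≈ -268.89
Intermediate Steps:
u = 19/9 (u = -190/(-90) = -190*(-1)/90 = -2*(-19/18) = 19/9 ≈ 2.1111)
-157 + u*(-53) = -157 + (19/9)*(-53) = -157 - 1007/9 = -2420/9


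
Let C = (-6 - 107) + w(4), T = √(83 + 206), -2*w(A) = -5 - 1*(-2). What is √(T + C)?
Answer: 3*I*√42/2 ≈ 9.7211*I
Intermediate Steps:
w(A) = 3/2 (w(A) = -(-5 - 1*(-2))/2 = -(-5 + 2)/2 = -½*(-3) = 3/2)
T = 17 (T = √289 = 17)
C = -223/2 (C = (-6 - 107) + 3/2 = -113 + 3/2 = -223/2 ≈ -111.50)
√(T + C) = √(17 - 223/2) = √(-189/2) = 3*I*√42/2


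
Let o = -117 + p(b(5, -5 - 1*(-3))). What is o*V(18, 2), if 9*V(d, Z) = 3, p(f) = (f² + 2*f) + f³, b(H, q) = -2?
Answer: -125/3 ≈ -41.667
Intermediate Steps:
p(f) = f² + f³ + 2*f
V(d, Z) = ⅓ (V(d, Z) = (⅑)*3 = ⅓)
o = -125 (o = -117 - 2*(2 - 2 + (-2)²) = -117 - 2*(2 - 2 + 4) = -117 - 2*4 = -117 - 8 = -125)
o*V(18, 2) = -125*⅓ = -125/3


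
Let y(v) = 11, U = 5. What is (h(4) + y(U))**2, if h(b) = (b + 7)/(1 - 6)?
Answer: 1936/25 ≈ 77.440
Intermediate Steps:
h(b) = -7/5 - b/5 (h(b) = (7 + b)/(-5) = (7 + b)*(-1/5) = -7/5 - b/5)
(h(4) + y(U))**2 = ((-7/5 - 1/5*4) + 11)**2 = ((-7/5 - 4/5) + 11)**2 = (-11/5 + 11)**2 = (44/5)**2 = 1936/25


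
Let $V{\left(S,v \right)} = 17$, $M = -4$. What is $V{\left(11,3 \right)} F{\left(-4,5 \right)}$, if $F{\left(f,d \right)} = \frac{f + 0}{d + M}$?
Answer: $-68$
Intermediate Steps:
$F{\left(f,d \right)} = \frac{f}{-4 + d}$ ($F{\left(f,d \right)} = \frac{f + 0}{d - 4} = \frac{f}{-4 + d}$)
$V{\left(11,3 \right)} F{\left(-4,5 \right)} = 17 \left(- \frac{4}{-4 + 5}\right) = 17 \left(- \frac{4}{1}\right) = 17 \left(\left(-4\right) 1\right) = 17 \left(-4\right) = -68$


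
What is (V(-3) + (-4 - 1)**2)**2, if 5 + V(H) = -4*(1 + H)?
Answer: 784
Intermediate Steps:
V(H) = -9 - 4*H (V(H) = -5 - 4*(1 + H) = -5 + (-4 - 4*H) = -9 - 4*H)
(V(-3) + (-4 - 1)**2)**2 = ((-9 - 4*(-3)) + (-4 - 1)**2)**2 = ((-9 + 12) + (-5)**2)**2 = (3 + 25)**2 = 28**2 = 784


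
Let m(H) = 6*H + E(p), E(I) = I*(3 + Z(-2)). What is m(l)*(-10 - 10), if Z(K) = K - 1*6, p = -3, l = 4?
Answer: -780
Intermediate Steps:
Z(K) = -6 + K (Z(K) = K - 6 = -6 + K)
E(I) = -5*I (E(I) = I*(3 + (-6 - 2)) = I*(3 - 8) = I*(-5) = -5*I)
m(H) = 15 + 6*H (m(H) = 6*H - 5*(-3) = 6*H + 15 = 15 + 6*H)
m(l)*(-10 - 10) = (15 + 6*4)*(-10 - 10) = (15 + 24)*(-20) = 39*(-20) = -780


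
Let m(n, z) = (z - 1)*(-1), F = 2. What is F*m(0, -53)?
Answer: 108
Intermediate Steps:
m(n, z) = 1 - z (m(n, z) = (-1 + z)*(-1) = 1 - z)
F*m(0, -53) = 2*(1 - 1*(-53)) = 2*(1 + 53) = 2*54 = 108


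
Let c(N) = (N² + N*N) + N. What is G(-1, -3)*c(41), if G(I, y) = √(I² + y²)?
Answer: 3403*√10 ≈ 10761.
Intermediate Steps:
c(N) = N + 2*N² (c(N) = (N² + N²) + N = 2*N² + N = N + 2*N²)
G(-1, -3)*c(41) = √((-1)² + (-3)²)*(41*(1 + 2*41)) = √(1 + 9)*(41*(1 + 82)) = √10*(41*83) = √10*3403 = 3403*√10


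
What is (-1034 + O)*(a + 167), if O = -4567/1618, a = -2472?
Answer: 3866819595/1618 ≈ 2.3899e+6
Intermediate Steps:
O = -4567/1618 (O = -4567*1/1618 = -4567/1618 ≈ -2.8226)
(-1034 + O)*(a + 167) = (-1034 - 4567/1618)*(-2472 + 167) = -1677579/1618*(-2305) = 3866819595/1618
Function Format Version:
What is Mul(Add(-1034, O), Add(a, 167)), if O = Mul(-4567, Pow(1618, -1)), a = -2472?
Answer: Rational(3866819595, 1618) ≈ 2.3899e+6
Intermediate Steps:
O = Rational(-4567, 1618) (O = Mul(-4567, Rational(1, 1618)) = Rational(-4567, 1618) ≈ -2.8226)
Mul(Add(-1034, O), Add(a, 167)) = Mul(Add(-1034, Rational(-4567, 1618)), Add(-2472, 167)) = Mul(Rational(-1677579, 1618), -2305) = Rational(3866819595, 1618)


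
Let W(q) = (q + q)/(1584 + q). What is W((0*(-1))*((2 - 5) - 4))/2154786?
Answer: 0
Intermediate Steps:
W(q) = 2*q/(1584 + q) (W(q) = (2*q)/(1584 + q) = 2*q/(1584 + q))
W((0*(-1))*((2 - 5) - 4))/2154786 = (2*((0*(-1))*((2 - 5) - 4))/(1584 + (0*(-1))*((2 - 5) - 4)))/2154786 = (2*(0*(-3 - 4))/(1584 + 0*(-3 - 4)))*(1/2154786) = (2*(0*(-7))/(1584 + 0*(-7)))*(1/2154786) = (2*0/(1584 + 0))*(1/2154786) = (2*0/1584)*(1/2154786) = (2*0*(1/1584))*(1/2154786) = 0*(1/2154786) = 0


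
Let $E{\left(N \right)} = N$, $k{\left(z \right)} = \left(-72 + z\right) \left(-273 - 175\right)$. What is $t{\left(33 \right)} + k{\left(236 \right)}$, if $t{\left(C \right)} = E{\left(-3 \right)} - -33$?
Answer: $-73442$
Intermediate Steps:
$k{\left(z \right)} = 32256 - 448 z$ ($k{\left(z \right)} = \left(-72 + z\right) \left(-448\right) = 32256 - 448 z$)
$t{\left(C \right)} = 30$ ($t{\left(C \right)} = -3 - -33 = -3 + 33 = 30$)
$t{\left(33 \right)} + k{\left(236 \right)} = 30 + \left(32256 - 105728\right) = 30 - 73472 = -73442$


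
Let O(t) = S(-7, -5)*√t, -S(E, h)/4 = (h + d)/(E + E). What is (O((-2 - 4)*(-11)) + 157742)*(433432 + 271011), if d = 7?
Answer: 111120247706 + 2817772*√66/7 ≈ 1.1112e+11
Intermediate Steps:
S(E, h) = -2*(7 + h)/E (S(E, h) = -4*(h + 7)/(E + E) = -4*(7 + h)/(2*E) = -4*(7 + h)*1/(2*E) = -2*(7 + h)/E)
O(t) = 4*√t/7 (O(t) = (2*(-7 - 1*(-5))/(-7))*√t = (2*(-⅐)*(-7 + 5))*√t = (2*(-⅐)*(-2))*√t = 4*√t/7)
(O((-2 - 4)*(-11)) + 157742)*(433432 + 271011) = (4*√((-2 - 4)*(-11))/7 + 157742)*(433432 + 271011) = (4*√(-6*(-11))/7 + 157742)*704443 = (4*√66/7 + 157742)*704443 = (157742 + 4*√66/7)*704443 = 111120247706 + 2817772*√66/7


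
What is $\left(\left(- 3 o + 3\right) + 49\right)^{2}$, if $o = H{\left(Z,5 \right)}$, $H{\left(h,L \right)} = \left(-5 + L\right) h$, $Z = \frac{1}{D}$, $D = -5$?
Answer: $2704$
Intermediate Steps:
$Z = - \frac{1}{5}$ ($Z = \frac{1}{-5} = - \frac{1}{5} \approx -0.2$)
$H{\left(h,L \right)} = h \left(-5 + L\right)$
$o = 0$ ($o = - \frac{-5 + 5}{5} = \left(- \frac{1}{5}\right) 0 = 0$)
$\left(\left(- 3 o + 3\right) + 49\right)^{2} = \left(\left(\left(-3\right) 0 + 3\right) + 49\right)^{2} = \left(\left(0 + 3\right) + 49\right)^{2} = \left(3 + 49\right)^{2} = 52^{2} = 2704$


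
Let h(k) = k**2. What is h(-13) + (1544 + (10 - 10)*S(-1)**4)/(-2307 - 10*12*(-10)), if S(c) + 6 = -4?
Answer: 185539/1107 ≈ 167.61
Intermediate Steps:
S(c) = -10 (S(c) = -6 - 4 = -10)
h(-13) + (1544 + (10 - 10)*S(-1)**4)/(-2307 - 10*12*(-10)) = (-13)**2 + (1544 + (10 - 10)*(-10)**4)/(-2307 - 10*12*(-10)) = 169 + (1544 + 0*10000)/(-2307 - 120*(-10)) = 169 + (1544 + 0)/(-2307 + 1200) = 169 + 1544/(-1107) = 169 + 1544*(-1/1107) = 169 - 1544/1107 = 185539/1107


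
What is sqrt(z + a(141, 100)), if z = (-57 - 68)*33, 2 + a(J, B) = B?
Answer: I*sqrt(4027) ≈ 63.459*I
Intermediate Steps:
a(J, B) = -2 + B
z = -4125 (z = -125*33 = -4125)
sqrt(z + a(141, 100)) = sqrt(-4125 + (-2 + 100)) = sqrt(-4125 + 98) = sqrt(-4027) = I*sqrt(4027)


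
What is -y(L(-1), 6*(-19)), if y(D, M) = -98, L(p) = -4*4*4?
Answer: 98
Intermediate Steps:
L(p) = -64 (L(p) = -16*4 = -64)
-y(L(-1), 6*(-19)) = -1*(-98) = 98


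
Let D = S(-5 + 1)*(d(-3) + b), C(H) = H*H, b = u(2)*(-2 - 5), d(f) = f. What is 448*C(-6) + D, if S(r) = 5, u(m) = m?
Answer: 16043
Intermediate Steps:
b = -14 (b = 2*(-2 - 5) = 2*(-7) = -14)
C(H) = H²
D = -85 (D = 5*(-3 - 14) = 5*(-17) = -85)
448*C(-6) + D = 448*(-6)² - 85 = 448*36 - 85 = 16128 - 85 = 16043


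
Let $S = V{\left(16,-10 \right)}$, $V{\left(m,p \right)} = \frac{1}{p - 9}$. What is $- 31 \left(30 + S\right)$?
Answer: $- \frac{17639}{19} \approx -928.37$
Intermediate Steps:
$V{\left(m,p \right)} = \frac{1}{-9 + p}$
$S = - \frac{1}{19}$ ($S = \frac{1}{-9 - 10} = \frac{1}{-19} = - \frac{1}{19} \approx -0.052632$)
$- 31 \left(30 + S\right) = - 31 \left(30 - \frac{1}{19}\right) = \left(-31\right) \frac{569}{19} = - \frac{17639}{19}$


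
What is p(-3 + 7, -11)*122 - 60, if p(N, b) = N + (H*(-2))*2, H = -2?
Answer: 1404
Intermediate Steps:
p(N, b) = 8 + N (p(N, b) = N - 2*(-2)*2 = N + 4*2 = N + 8 = 8 + N)
p(-3 + 7, -11)*122 - 60 = (8 + (-3 + 7))*122 - 60 = (8 + 4)*122 - 60 = 12*122 - 60 = 1464 - 60 = 1404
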